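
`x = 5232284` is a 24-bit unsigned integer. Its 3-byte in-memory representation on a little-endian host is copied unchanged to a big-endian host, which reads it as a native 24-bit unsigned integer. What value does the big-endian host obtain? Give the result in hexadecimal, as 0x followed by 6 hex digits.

5232284 in 24-bit hexadecimal is 0x4FD69C.
Stored little-endian, the bytes at ascending addresses are 9C D6 4F.
Read back as big-endian, the last byte is least significant, giving 0x9CD64F.

0x9CD64F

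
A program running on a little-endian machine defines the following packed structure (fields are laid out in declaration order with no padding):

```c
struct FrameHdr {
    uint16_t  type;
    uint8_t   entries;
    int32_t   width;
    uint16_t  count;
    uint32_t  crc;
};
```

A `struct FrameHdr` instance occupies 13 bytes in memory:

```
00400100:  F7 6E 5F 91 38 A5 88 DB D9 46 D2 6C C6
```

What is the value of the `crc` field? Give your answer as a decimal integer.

3329020486

`crc` follows `type` (2 B), `entries` (1 B), `width` (4 B), `count` (2 B), so it starts at offset 2 + 1 + 4 + 2 = 9 and occupies 4 bytes.
Bytes at offsets 9..12: 46 D2 6C C6.
In little-endian order the low byte comes first in memory.
Reassemble most-significant byte first: C6 6C D2 46 → 0xC66CD246.
0xC66CD246 = 3329020486.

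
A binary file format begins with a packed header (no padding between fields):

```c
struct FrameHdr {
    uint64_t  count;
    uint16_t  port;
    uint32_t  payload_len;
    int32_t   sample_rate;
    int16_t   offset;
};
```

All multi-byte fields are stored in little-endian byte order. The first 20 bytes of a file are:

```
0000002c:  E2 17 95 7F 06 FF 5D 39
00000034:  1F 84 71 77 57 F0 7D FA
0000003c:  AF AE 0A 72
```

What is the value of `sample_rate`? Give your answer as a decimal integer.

-1364198787

`sample_rate` follows `count` (8 B), `port` (2 B), `payload_len` (4 B), so it starts at offset 8 + 2 + 4 = 14 and occupies 4 bytes.
Bytes at offsets 14..17: 7D FA AF AE.
Little-endian stores the least-significant byte at the lowest address.
Reassemble most-significant byte first: AE AF FA 7D → 0xAEAFFA7D.
Top bit is set, so as a signed 32-bit value this is 0xAEAFFA7D − 2^32 = -1364198787.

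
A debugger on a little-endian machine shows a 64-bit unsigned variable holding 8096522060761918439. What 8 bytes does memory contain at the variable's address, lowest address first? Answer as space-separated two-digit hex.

E7 EB D3 C3 EA 9F 5C 70

8096522060761918439 in hexadecimal, padded to 64 bits, is 0x705C9FEAC3D3EBE7.
Split into bytes (most-significant first): 70 5C 9F EA C3 D3 EB E7.
In little-endian order the low byte comes first in memory.
So at ascending addresses the bytes are E7 EB D3 C3 EA 9F 5C 70.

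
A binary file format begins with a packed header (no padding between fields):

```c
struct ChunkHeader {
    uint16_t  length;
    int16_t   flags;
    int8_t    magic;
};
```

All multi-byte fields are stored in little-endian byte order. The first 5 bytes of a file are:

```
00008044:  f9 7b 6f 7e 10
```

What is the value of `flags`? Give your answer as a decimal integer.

`flags` follows `length` (2 bytes), so it starts at byte offset 2 and occupies 2 bytes.
Bytes at offsets 2..3: 6F 7E.
In little-endian order the low byte comes first in memory.
Reassemble most-significant byte first: 7E 6F → 0x7E6F.
0x7E6F = 32367.

32367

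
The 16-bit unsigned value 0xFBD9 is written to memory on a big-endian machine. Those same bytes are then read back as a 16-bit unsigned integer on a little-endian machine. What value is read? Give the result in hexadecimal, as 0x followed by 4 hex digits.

0xD9FB

Stored big-endian, the bytes at ascending addresses are FB D9.
Read back as little-endian, the first byte is least significant, giving 0xD9FB.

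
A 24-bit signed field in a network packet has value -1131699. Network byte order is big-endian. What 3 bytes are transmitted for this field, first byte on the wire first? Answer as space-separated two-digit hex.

Two's complement of -1131699 in 24 bits: 1131699 = 0x1144B3; invert → 0xEEBB4C; add 1 → 0xEEBB4D.
Split into bytes (most-significant first): EE BB 4D.
Big-endian: lowest address holds the most-significant byte.
So the memory order matches the most-significant-first order: EE BB 4D.

EE BB 4D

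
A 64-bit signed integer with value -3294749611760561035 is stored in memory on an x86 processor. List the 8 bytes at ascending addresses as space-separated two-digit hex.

Two's complement of -3294749611760561035 in 64 bits: 3294749611760561035 = 0x2DB94D50C8D82B8B; invert → 0xD246B2AF3727D474; add 1 → 0xD246B2AF3727D475.
Split into bytes (most-significant first): D2 46 B2 AF 37 27 D4 75.
In little-endian order the low byte comes first in memory.
So at ascending addresses the bytes are 75 D4 27 37 AF B2 46 D2.

75 D4 27 37 AF B2 46 D2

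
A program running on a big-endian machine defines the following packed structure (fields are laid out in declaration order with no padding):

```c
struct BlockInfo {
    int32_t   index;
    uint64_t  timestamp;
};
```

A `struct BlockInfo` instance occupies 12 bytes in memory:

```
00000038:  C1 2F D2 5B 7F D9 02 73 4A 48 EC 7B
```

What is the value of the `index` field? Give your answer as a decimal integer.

`index` is the first field, at byte offset 0, occupying 4 bytes.
Bytes at offsets 0..3: C1 2F D2 5B.
In big-endian order the high byte comes first in memory.
The bytes are already most-significant first: 0xC12FD25B.
Top bit is set, so as a signed 32-bit value this is 0xC12FD25B − 2^32 = -1053830565.

-1053830565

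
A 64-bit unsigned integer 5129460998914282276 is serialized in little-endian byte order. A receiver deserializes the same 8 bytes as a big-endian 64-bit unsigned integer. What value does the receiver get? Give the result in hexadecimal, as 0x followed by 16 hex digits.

5129460998914282276 in 64-bit hexadecimal is 0x472F8199F9819324.
Stored little-endian, the bytes at ascending addresses are 24 93 81 F9 99 81 2F 47.
Read back as big-endian, the last byte is least significant, giving 0x249381F999812F47.

0x249381F999812F47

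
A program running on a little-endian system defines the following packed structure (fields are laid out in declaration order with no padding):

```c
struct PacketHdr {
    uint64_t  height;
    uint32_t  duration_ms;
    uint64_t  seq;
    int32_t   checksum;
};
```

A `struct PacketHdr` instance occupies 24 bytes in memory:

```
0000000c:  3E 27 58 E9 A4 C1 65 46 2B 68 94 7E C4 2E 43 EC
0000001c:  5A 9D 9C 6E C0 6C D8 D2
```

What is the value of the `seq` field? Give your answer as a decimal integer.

7970418454375378628

`seq` follows `height` (8 B), `duration_ms` (4 B), so it starts at offset 8 + 4 = 12 and occupies 8 bytes.
Bytes at offsets 12..19: C4 2E 43 EC 5A 9D 9C 6E.
Little-endian: lowest address holds the least-significant byte.
Reassemble most-significant byte first: 6E 9C 9D 5A EC 43 2E C4 → 0x6E9C9D5AEC432EC4.
0x6E9C9D5AEC432EC4 = 7970418454375378628.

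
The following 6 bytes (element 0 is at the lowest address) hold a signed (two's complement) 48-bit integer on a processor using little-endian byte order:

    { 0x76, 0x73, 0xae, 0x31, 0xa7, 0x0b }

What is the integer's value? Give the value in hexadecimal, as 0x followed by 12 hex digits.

Little-endian stores the least-significant byte at the lowest address.
Reassemble most-significant byte first: 0B A7 31 AE 73 76 → 0x0BA731AE7376.

0x0BA731AE7376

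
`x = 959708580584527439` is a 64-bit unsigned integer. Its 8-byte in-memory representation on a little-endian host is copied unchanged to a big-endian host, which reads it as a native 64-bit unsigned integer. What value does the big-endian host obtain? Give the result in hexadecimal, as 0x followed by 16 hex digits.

0x4F96A289DE91510D

959708580584527439 in 64-bit hexadecimal is 0x0D5191DE89A2964F.
Stored little-endian, the bytes at ascending addresses are 4F 96 A2 89 DE 91 51 0D.
Read back as big-endian, the last byte is least significant, giving 0x4F96A289DE91510D.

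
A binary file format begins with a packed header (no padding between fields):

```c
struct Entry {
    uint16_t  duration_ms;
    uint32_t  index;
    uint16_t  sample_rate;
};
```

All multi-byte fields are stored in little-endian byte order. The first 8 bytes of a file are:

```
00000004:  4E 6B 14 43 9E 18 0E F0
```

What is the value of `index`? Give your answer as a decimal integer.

413025044

`index` follows `duration_ms` (2 bytes), so it starts at byte offset 2 and occupies 4 bytes.
Bytes at offsets 2..5: 14 43 9E 18.
Little-endian stores the least-significant byte at the lowest address.
Reassemble most-significant byte first: 18 9E 43 14 → 0x189E4314.
0x189E4314 = 413025044.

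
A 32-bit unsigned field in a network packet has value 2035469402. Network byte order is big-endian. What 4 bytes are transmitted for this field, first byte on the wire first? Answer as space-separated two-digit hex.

2035469402 in hexadecimal, padded to 32 bits, is 0x7952CC5A.
Split into bytes (most-significant first): 79 52 CC 5A.
Big-endian stores the most-significant byte at the lowest address.
So the memory order matches the most-significant-first order: 79 52 CC 5A.

79 52 CC 5A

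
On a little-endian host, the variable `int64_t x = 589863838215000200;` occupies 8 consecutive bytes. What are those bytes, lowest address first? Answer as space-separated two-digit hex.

88 50 A7 1E 09 9E 2F 08

589863838215000200 in hexadecimal, padded to 64 bits, is 0x082F9E091EA75088.
Split into bytes (most-significant first): 08 2F 9E 09 1E A7 50 88.
In little-endian order the low byte comes first in memory.
So at ascending addresses the bytes are 88 50 A7 1E 09 9E 2F 08.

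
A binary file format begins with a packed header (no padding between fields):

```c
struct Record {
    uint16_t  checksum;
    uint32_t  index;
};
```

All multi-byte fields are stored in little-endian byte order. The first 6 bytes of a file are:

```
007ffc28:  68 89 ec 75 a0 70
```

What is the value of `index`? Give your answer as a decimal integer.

1889564140

`index` follows `checksum` (2 bytes), so it starts at byte offset 2 and occupies 4 bytes.
Bytes at offsets 2..5: EC 75 A0 70.
Little-endian stores the least-significant byte at the lowest address.
Reassemble most-significant byte first: 70 A0 75 EC → 0x70A075EC.
0x70A075EC = 1889564140.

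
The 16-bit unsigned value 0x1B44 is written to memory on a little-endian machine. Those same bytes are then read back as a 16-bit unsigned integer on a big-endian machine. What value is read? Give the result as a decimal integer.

Stored little-endian, the bytes at ascending addresses are 44 1B.
Read back as big-endian, the last byte is least significant, giving 0x441B.
0x441B = 17435.

17435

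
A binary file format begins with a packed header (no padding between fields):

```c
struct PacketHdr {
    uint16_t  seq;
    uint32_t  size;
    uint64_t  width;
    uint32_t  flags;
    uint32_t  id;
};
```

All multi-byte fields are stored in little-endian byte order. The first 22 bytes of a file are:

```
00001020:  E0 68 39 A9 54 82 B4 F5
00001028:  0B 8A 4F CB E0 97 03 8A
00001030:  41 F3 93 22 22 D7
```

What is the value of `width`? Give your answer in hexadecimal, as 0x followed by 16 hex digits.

0x97E0CB4F8A0BF5B4

`width` follows `seq` (2 B), `size` (4 B), so it starts at offset 2 + 4 = 6 and occupies 8 bytes.
Bytes at offsets 6..13: B4 F5 0B 8A 4F CB E0 97.
In little-endian order the low byte comes first in memory.
Reassemble most-significant byte first: 97 E0 CB 4F 8A 0B F5 B4 → 0x97E0CB4F8A0BF5B4.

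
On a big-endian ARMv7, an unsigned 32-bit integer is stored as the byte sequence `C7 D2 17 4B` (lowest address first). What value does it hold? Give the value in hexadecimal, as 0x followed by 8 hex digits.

0xC7D2174B

Big-endian: lowest address holds the most-significant byte.
The bytes are already most-significant first: 0xC7D2174B.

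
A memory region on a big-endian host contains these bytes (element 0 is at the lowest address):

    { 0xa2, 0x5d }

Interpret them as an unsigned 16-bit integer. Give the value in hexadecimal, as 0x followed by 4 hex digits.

Big-endian stores the most-significant byte at the lowest address.
The bytes are already most-significant first: 0xA25D.

0xA25D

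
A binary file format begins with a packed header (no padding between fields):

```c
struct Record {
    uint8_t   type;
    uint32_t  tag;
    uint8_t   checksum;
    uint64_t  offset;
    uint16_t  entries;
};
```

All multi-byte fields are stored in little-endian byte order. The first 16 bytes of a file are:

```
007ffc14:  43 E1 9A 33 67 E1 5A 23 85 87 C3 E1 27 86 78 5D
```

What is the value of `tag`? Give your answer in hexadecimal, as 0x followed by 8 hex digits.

`tag` follows `type` (1 byte), so it starts at byte offset 1 and occupies 4 bytes.
Bytes at offsets 1..4: E1 9A 33 67.
In little-endian order the low byte comes first in memory.
Reassemble most-significant byte first: 67 33 9A E1 → 0x67339AE1.

0x67339AE1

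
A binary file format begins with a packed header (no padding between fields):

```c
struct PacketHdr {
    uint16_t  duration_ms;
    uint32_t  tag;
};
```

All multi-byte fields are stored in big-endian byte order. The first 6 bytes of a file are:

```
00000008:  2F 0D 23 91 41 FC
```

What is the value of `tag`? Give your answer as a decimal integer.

596722172

`tag` follows `duration_ms` (2 bytes), so it starts at byte offset 2 and occupies 4 bytes.
Bytes at offsets 2..5: 23 91 41 FC.
Big-endian: lowest address holds the most-significant byte.
The bytes are already most-significant first: 0x239141FC.
0x239141FC = 596722172.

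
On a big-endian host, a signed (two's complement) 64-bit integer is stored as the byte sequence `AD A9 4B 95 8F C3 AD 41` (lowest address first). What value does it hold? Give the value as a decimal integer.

-5933127928349741759

Big-endian: lowest address holds the most-significant byte.
The bytes are already most-significant first: 0xADA94B958FC3AD41.
Top bit is set, so as a signed 64-bit value this is 0xADA94B958FC3AD41 − 2^64 = -5933127928349741759.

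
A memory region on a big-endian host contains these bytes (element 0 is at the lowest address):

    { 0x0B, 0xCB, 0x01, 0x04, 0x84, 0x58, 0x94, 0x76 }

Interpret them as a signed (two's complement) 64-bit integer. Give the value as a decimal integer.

Big-endian: lowest address holds the most-significant byte.
The bytes are already most-significant first: 0x0BCB010484589476.
0x0BCB010484589476 = 849774073601365110.

849774073601365110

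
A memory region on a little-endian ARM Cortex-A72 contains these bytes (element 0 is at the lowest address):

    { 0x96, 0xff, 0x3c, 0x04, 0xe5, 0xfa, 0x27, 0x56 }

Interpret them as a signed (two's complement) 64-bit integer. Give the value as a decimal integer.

Little-endian: lowest address holds the least-significant byte.
Reassemble most-significant byte first: 56 27 FA E5 04 3C FF 96 → 0x5627FAE5043CFF96.
0x5627FAE5043CFF96 = 6208206472879079318.

6208206472879079318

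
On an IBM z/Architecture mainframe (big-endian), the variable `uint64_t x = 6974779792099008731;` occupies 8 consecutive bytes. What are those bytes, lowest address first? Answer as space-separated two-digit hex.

60 CB 65 44 56 A2 60 DB

6974779792099008731 in hexadecimal, padded to 64 bits, is 0x60CB654456A260DB.
Split into bytes (most-significant first): 60 CB 65 44 56 A2 60 DB.
Big-endian stores the most-significant byte at the lowest address.
So the memory order matches the most-significant-first order: 60 CB 65 44 56 A2 60 DB.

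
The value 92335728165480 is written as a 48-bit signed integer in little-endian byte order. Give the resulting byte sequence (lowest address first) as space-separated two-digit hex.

68 02 47 96 FA 53

92335728165480 in hexadecimal, padded to 48 bits, is 0x53FA96470268.
Split into bytes (most-significant first): 53 FA 96 47 02 68.
Little-endian stores the least-significant byte at the lowest address.
So at ascending addresses the bytes are 68 02 47 96 FA 53.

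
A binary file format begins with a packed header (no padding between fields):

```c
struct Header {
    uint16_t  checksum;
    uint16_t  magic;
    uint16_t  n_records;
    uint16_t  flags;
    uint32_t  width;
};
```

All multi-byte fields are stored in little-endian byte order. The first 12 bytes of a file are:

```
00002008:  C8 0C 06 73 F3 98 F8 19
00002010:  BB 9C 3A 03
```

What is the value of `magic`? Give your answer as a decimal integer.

`magic` follows `checksum` (2 bytes), so it starts at byte offset 2 and occupies 2 bytes.
Bytes at offsets 2..3: 06 73.
Little-endian: lowest address holds the least-significant byte.
Reassemble most-significant byte first: 73 06 → 0x7306.
0x7306 = 29446.

29446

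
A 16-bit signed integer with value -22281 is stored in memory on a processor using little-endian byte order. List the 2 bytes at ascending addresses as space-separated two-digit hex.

Two's complement of -22281 in 16 bits: 22281 = 0x5709; invert → 0xA8F6; add 1 → 0xA8F7.
Split into bytes (most-significant first): A8 F7.
Little-endian stores the least-significant byte at the lowest address.
So at ascending addresses the bytes are F7 A8.

F7 A8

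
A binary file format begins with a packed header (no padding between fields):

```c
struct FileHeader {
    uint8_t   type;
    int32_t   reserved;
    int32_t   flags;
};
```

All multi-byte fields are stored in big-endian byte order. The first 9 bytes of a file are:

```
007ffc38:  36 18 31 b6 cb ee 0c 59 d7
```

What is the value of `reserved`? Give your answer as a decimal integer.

405911243

`reserved` follows `type` (1 byte), so it starts at byte offset 1 and occupies 4 bytes.
Bytes at offsets 1..4: 18 31 B6 CB.
Big-endian: lowest address holds the most-significant byte.
The bytes are already most-significant first: 0x1831B6CB.
0x1831B6CB = 405911243.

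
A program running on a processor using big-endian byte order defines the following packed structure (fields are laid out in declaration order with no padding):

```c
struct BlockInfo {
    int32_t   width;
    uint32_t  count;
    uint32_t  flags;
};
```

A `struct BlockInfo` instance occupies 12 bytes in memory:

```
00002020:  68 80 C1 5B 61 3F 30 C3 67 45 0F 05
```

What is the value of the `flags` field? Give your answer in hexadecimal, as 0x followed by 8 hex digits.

0x67450F05

`flags` follows `width` (4 B), `count` (4 B), so it starts at offset 4 + 4 = 8 and occupies 4 bytes.
Bytes at offsets 8..11: 67 45 0F 05.
Big-endian: lowest address holds the most-significant byte.
The bytes are already most-significant first: 0x67450F05.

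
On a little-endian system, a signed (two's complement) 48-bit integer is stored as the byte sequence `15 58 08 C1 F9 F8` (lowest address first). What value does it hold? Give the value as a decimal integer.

Little-endian: lowest address holds the least-significant byte.
Reassemble most-significant byte first: F8 F9 C1 08 58 15 → 0xF8F9C1085815.
Top bit is set, so as a signed 48-bit value this is 0xF8F9C1085815 − 2^48 = -7723407615979.

-7723407615979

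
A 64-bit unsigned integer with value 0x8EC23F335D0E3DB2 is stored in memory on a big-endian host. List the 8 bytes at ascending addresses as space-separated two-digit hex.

Split into bytes (most-significant first): 8E C2 3F 33 5D 0E 3D B2.
In big-endian order the high byte comes first in memory.
So the memory order matches the most-significant-first order: 8E C2 3F 33 5D 0E 3D B2.

8E C2 3F 33 5D 0E 3D B2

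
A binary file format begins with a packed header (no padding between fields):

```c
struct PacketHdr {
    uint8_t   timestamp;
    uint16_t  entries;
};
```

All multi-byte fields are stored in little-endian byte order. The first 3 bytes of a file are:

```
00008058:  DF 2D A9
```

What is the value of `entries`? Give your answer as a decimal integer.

43309

`entries` follows `timestamp` (1 byte), so it starts at byte offset 1 and occupies 2 bytes.
Bytes at offsets 1..2: 2D A9.
Little-endian: lowest address holds the least-significant byte.
Reassemble most-significant byte first: A9 2D → 0xA92D.
0xA92D = 43309.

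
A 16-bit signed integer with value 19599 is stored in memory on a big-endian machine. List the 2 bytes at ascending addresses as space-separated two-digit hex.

4C 8F

19599 in hexadecimal, padded to 16 bits, is 0x4C8F.
Split into bytes (most-significant first): 4C 8F.
Big-endian stores the most-significant byte at the lowest address.
So the memory order matches the most-significant-first order: 4C 8F.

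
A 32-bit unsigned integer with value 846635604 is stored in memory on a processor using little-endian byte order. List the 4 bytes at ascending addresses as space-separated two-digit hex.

846635604 in hexadecimal, padded to 32 bits, is 0x3276A254.
Split into bytes (most-significant first): 32 76 A2 54.
In little-endian order the low byte comes first in memory.
So at ascending addresses the bytes are 54 A2 76 32.

54 A2 76 32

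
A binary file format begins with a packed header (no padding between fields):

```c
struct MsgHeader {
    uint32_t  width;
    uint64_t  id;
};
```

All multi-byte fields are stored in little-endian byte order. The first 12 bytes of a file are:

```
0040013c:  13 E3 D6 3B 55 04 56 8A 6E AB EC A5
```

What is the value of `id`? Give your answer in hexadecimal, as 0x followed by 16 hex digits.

`id` follows `width` (4 bytes), so it starts at byte offset 4 and occupies 8 bytes.
Bytes at offsets 4..11: 55 04 56 8A 6E AB EC A5.
Little-endian: lowest address holds the least-significant byte.
Reassemble most-significant byte first: A5 EC AB 6E 8A 56 04 55 → 0xA5ECAB6E8A560455.

0xA5ECAB6E8A560455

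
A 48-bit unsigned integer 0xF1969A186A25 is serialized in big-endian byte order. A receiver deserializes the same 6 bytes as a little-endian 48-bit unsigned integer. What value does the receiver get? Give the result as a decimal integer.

Stored big-endian, the bytes at ascending addresses are F1 96 9A 18 6A 25.
Read back as little-endian, the first byte is least significant, giving 0x256A189A96F1.
0x256A189A96F1 = 41137609545457.

41137609545457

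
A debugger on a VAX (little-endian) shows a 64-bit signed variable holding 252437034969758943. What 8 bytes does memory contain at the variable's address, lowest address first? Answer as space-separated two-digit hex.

DF 7C 86 55 25 D6 80 03

252437034969758943 in hexadecimal, padded to 64 bits, is 0x0380D62555867CDF.
Split into bytes (most-significant first): 03 80 D6 25 55 86 7C DF.
In little-endian order the low byte comes first in memory.
So at ascending addresses the bytes are DF 7C 86 55 25 D6 80 03.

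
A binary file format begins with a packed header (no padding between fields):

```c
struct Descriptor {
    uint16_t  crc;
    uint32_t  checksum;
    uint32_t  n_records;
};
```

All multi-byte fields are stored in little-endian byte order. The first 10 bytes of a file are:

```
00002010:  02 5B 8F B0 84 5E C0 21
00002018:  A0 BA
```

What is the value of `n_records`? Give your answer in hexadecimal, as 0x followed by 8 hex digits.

0xBAA021C0

`n_records` follows `crc` (2 B), `checksum` (4 B), so it starts at offset 2 + 4 = 6 and occupies 4 bytes.
Bytes at offsets 6..9: C0 21 A0 BA.
Little-endian stores the least-significant byte at the lowest address.
Reassemble most-significant byte first: BA A0 21 C0 → 0xBAA021C0.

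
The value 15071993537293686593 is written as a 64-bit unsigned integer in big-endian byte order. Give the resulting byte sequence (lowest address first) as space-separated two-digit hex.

D1 2A 7A 44 6F 5F 97 41

15071993537293686593 in hexadecimal, padded to 64 bits, is 0xD12A7A446F5F9741.
Split into bytes (most-significant first): D1 2A 7A 44 6F 5F 97 41.
In big-endian order the high byte comes first in memory.
So the memory order matches the most-significant-first order: D1 2A 7A 44 6F 5F 97 41.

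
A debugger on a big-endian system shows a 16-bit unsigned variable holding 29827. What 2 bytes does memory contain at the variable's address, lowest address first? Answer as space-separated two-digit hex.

29827 in hexadecimal, padded to 16 bits, is 0x7483.
Split into bytes (most-significant first): 74 83.
Big-endian: lowest address holds the most-significant byte.
So the memory order matches the most-significant-first order: 74 83.

74 83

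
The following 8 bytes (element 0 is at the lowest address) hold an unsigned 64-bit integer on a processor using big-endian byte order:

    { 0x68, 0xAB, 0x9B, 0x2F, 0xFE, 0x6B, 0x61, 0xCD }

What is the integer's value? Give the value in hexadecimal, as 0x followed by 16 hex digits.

Big-endian stores the most-significant byte at the lowest address.
The bytes are already most-significant first: 0x68AB9B2FFE6B61CD.

0x68AB9B2FFE6B61CD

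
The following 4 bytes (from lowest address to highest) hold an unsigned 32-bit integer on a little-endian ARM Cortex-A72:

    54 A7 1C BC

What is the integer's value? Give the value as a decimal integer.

3155994452

Little-endian stores the least-significant byte at the lowest address.
Reassemble most-significant byte first: BC 1C A7 54 → 0xBC1CA754.
0xBC1CA754 = 3155994452.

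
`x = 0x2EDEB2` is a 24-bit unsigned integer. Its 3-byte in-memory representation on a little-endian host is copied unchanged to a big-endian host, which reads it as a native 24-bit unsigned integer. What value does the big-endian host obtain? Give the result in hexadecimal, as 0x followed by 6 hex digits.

Stored little-endian, the bytes at ascending addresses are B2 DE 2E.
Read back as big-endian, the last byte is least significant, giving 0xB2DE2E.

0xB2DE2E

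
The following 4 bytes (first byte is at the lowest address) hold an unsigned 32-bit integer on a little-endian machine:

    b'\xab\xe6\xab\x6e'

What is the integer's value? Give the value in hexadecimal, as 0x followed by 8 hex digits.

0x6EABE6AB

Little-endian: lowest address holds the least-significant byte.
Reassemble most-significant byte first: 6E AB E6 AB → 0x6EABE6AB.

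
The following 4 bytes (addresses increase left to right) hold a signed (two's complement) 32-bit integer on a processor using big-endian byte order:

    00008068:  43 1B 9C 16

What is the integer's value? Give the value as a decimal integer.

Big-endian: lowest address holds the most-significant byte.
The bytes are already most-significant first: 0x431B9C16.
0x431B9C16 = 1125882902.

1125882902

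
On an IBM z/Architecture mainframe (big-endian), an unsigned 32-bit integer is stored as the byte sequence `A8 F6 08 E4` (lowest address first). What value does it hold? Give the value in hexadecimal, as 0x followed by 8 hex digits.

0xA8F608E4

Big-endian stores the most-significant byte at the lowest address.
The bytes are already most-significant first: 0xA8F608E4.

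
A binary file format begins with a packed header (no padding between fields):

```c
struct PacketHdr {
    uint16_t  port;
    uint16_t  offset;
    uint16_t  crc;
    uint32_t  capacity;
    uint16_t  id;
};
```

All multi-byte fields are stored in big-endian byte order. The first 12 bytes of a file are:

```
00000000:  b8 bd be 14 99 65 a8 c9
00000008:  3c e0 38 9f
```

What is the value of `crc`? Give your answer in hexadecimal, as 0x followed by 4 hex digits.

`crc` follows `port` (2 B), `offset` (2 B), so it starts at offset 2 + 2 = 4 and occupies 2 bytes.
Bytes at offsets 4..5: 99 65.
Big-endian: lowest address holds the most-significant byte.
The bytes are already most-significant first: 0x9965.

0x9965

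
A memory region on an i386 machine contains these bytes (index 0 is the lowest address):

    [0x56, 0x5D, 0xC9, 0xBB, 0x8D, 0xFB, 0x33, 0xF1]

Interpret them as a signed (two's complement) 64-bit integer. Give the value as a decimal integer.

Little-endian: lowest address holds the least-significant byte.
Reassemble most-significant byte first: F1 33 FB 8D BB C9 5D 56 → 0xF133FB8DBBC95D56.
Top bit is set, so as a signed 64-bit value this is 0xF133FB8DBBC95D56 − 2^64 = -1066232100597179050.

-1066232100597179050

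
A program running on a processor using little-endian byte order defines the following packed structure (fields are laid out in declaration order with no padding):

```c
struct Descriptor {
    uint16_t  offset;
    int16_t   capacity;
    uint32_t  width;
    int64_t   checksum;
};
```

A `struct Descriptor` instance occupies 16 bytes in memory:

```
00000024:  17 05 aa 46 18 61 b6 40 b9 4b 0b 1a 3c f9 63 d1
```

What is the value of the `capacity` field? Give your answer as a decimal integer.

`capacity` follows `offset` (2 bytes), so it starts at byte offset 2 and occupies 2 bytes.
Bytes at offsets 2..3: AA 46.
In little-endian order the low byte comes first in memory.
Reassemble most-significant byte first: 46 AA → 0x46AA.
0x46AA = 18090.

18090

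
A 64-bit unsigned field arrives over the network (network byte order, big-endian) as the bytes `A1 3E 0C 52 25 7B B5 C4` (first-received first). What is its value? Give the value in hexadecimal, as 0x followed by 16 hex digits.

0xA13E0C52257BB5C4

Big-endian stores the most-significant byte at the lowest address.
The bytes are already most-significant first: 0xA13E0C52257BB5C4.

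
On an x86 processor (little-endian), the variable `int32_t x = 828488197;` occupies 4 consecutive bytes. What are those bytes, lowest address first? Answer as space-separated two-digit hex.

05 BA 61 31

828488197 in hexadecimal, padded to 32 bits, is 0x3161BA05.
Split into bytes (most-significant first): 31 61 BA 05.
Little-endian: lowest address holds the least-significant byte.
So at ascending addresses the bytes are 05 BA 61 31.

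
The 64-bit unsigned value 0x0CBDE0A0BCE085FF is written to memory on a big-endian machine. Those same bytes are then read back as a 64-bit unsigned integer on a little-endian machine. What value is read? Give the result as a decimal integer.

18412369752331697420

Stored big-endian, the bytes at ascending addresses are 0C BD E0 A0 BC E0 85 FF.
Read back as little-endian, the first byte is least significant, giving 0xFF85E0BCA0E0BD0C.
0xFF85E0BCA0E0BD0C = 18412369752331697420.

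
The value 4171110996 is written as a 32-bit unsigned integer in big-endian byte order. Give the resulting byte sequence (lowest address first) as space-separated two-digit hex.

4171110996 in hexadecimal, padded to 32 bits, is 0xF89E1A54.
Split into bytes (most-significant first): F8 9E 1A 54.
Big-endian stores the most-significant byte at the lowest address.
So the memory order matches the most-significant-first order: F8 9E 1A 54.

F8 9E 1A 54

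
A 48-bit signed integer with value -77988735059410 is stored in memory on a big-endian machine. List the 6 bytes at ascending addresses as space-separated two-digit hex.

B9 11 D5 26 7A 2E

Two's complement of -77988735059410 in 48 bits: 77988735059410 = 0x46EE2AD985D2; invert → 0xB911D5267A2D; add 1 → 0xB911D5267A2E.
Split into bytes (most-significant first): B9 11 D5 26 7A 2E.
Big-endian stores the most-significant byte at the lowest address.
So the memory order matches the most-significant-first order: B9 11 D5 26 7A 2E.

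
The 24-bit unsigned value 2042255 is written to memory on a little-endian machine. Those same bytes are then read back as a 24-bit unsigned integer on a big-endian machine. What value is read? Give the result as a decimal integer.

9382175

2042255 in 24-bit hexadecimal is 0x1F298F.
Stored little-endian, the bytes at ascending addresses are 8F 29 1F.
Read back as big-endian, the last byte is least significant, giving 0x8F291F.
0x8F291F = 9382175.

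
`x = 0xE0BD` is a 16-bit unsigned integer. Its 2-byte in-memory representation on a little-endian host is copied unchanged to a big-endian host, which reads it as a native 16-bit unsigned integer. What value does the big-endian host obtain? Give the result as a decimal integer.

48608

Stored little-endian, the bytes at ascending addresses are BD E0.
Read back as big-endian, the last byte is least significant, giving 0xBDE0.
0xBDE0 = 48608.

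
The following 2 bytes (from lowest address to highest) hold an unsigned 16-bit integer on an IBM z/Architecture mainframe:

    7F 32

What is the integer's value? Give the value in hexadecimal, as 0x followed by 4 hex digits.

Big-endian stores the most-significant byte at the lowest address.
The bytes are already most-significant first: 0x7F32.

0x7F32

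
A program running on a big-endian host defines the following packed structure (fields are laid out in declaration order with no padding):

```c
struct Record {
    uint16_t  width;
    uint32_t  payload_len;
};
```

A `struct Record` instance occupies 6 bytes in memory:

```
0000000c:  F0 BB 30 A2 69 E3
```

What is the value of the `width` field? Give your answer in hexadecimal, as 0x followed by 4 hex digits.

`width` is the first field, at byte offset 0, occupying 2 bytes.
Bytes at offsets 0..1: F0 BB.
Big-endian stores the most-significant byte at the lowest address.
The bytes are already most-significant first: 0xF0BB.

0xF0BB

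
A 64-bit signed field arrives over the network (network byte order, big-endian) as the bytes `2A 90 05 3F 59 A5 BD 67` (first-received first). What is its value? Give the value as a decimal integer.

3066957115884420455

Big-endian: lowest address holds the most-significant byte.
The bytes are already most-significant first: 0x2A90053F59A5BD67.
0x2A90053F59A5BD67 = 3066957115884420455.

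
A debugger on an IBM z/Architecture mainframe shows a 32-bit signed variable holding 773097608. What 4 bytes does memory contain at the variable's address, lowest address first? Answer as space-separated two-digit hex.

773097608 in hexadecimal, padded to 32 bits, is 0x2E148888.
Split into bytes (most-significant first): 2E 14 88 88.
In big-endian order the high byte comes first in memory.
So the memory order matches the most-significant-first order: 2E 14 88 88.

2E 14 88 88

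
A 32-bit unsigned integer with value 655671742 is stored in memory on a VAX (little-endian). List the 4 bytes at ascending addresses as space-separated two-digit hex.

655671742 in hexadecimal, padded to 32 bits, is 0x2714C1BE.
Split into bytes (most-significant first): 27 14 C1 BE.
Little-endian stores the least-significant byte at the lowest address.
So at ascending addresses the bytes are BE C1 14 27.

BE C1 14 27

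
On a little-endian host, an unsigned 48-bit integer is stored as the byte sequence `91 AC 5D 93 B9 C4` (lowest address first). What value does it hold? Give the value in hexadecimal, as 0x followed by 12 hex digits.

0xC4B9935DAC91

Little-endian stores the least-significant byte at the lowest address.
Reassemble most-significant byte first: C4 B9 93 5D AC 91 → 0xC4B9935DAC91.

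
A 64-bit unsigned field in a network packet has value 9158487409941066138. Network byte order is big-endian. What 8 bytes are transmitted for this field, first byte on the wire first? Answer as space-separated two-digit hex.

7F 19 7B C6 8D 6C B1 9A

9158487409941066138 in hexadecimal, padded to 64 bits, is 0x7F197BC68D6CB19A.
Split into bytes (most-significant first): 7F 19 7B C6 8D 6C B1 9A.
Big-endian: lowest address holds the most-significant byte.
So the memory order matches the most-significant-first order: 7F 19 7B C6 8D 6C B1 9A.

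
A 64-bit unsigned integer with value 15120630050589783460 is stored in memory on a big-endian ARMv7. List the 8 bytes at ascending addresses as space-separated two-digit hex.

D1 D7 44 EB 21 80 35 A4

15120630050589783460 in hexadecimal, padded to 64 bits, is 0xD1D744EB218035A4.
Split into bytes (most-significant first): D1 D7 44 EB 21 80 35 A4.
Big-endian: lowest address holds the most-significant byte.
So the memory order matches the most-significant-first order: D1 D7 44 EB 21 80 35 A4.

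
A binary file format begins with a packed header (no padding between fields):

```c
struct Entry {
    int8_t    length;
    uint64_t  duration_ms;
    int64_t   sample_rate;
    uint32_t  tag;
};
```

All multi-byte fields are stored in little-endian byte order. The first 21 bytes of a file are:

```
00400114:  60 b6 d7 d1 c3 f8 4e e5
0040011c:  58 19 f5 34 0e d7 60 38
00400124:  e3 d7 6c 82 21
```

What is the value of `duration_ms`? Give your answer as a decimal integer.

`duration_ms` follows `length` (1 byte), so it starts at byte offset 1 and occupies 8 bytes.
Bytes at offsets 1..8: B6 D7 D1 C3 F8 4E E5 58.
Little-endian: lowest address holds the least-significant byte.
Reassemble most-significant byte first: 58 E5 4E F8 C3 D1 D7 B6 → 0x58E54EF8C3D1D7B6.
0x58E54EF8C3D1D7B6 = 6405612875348563894.

6405612875348563894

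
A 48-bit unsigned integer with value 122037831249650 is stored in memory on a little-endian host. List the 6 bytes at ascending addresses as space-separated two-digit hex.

122037831249650 in hexadecimal, padded to 48 bits, is 0x6EFE2594AEF2.
Split into bytes (most-significant first): 6E FE 25 94 AE F2.
Little-endian stores the least-significant byte at the lowest address.
So at ascending addresses the bytes are F2 AE 94 25 FE 6E.

F2 AE 94 25 FE 6E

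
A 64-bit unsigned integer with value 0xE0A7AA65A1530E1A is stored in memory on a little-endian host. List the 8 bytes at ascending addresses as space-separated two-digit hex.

1A 0E 53 A1 65 AA A7 E0

Split into bytes (most-significant first): E0 A7 AA 65 A1 53 0E 1A.
Little-endian stores the least-significant byte at the lowest address.
So at ascending addresses the bytes are 1A 0E 53 A1 65 AA A7 E0.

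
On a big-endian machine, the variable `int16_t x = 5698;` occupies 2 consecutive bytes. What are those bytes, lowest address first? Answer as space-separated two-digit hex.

16 42

5698 in hexadecimal, padded to 16 bits, is 0x1642.
Split into bytes (most-significant first): 16 42.
Big-endian stores the most-significant byte at the lowest address.
So the memory order matches the most-significant-first order: 16 42.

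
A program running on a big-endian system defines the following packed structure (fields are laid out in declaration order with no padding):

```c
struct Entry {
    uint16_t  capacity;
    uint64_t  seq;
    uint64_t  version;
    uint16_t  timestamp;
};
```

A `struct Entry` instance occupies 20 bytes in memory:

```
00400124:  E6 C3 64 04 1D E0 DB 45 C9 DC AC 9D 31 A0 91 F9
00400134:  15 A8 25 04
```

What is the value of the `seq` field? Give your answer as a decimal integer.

7206918155288299996

`seq` follows `capacity` (2 bytes), so it starts at byte offset 2 and occupies 8 bytes.
Bytes at offsets 2..9: 64 04 1D E0 DB 45 C9 DC.
Big-endian stores the most-significant byte at the lowest address.
The bytes are already most-significant first: 0x64041DE0DB45C9DC.
0x64041DE0DB45C9DC = 7206918155288299996.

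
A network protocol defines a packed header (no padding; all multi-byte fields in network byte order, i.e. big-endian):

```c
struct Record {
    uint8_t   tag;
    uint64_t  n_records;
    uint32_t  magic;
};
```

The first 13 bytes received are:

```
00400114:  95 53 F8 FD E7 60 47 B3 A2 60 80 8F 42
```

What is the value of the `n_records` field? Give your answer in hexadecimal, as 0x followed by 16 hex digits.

0x53F8FDE76047B3A2

`n_records` follows `tag` (1 byte), so it starts at byte offset 1 and occupies 8 bytes.
Bytes at offsets 1..8: 53 F8 FD E7 60 47 B3 A2.
Big-endian: lowest address holds the most-significant byte.
The bytes are already most-significant first: 0x53F8FDE76047B3A2.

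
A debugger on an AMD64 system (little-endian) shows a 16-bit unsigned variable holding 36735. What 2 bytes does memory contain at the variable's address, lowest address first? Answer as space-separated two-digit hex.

36735 in hexadecimal, padded to 16 bits, is 0x8F7F.
Split into bytes (most-significant first): 8F 7F.
Little-endian: lowest address holds the least-significant byte.
So at ascending addresses the bytes are 7F 8F.

7F 8F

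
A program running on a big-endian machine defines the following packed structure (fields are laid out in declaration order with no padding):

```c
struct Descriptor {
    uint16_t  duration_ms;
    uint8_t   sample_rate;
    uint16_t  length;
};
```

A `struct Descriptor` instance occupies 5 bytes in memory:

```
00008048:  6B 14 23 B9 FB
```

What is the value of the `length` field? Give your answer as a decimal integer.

`length` follows `duration_ms` (2 B), `sample_rate` (1 B), so it starts at offset 2 + 1 = 3 and occupies 2 bytes.
Bytes at offsets 3..4: B9 FB.
Big-endian: lowest address holds the most-significant byte.
The bytes are already most-significant first: 0xB9FB.
0xB9FB = 47611.

47611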